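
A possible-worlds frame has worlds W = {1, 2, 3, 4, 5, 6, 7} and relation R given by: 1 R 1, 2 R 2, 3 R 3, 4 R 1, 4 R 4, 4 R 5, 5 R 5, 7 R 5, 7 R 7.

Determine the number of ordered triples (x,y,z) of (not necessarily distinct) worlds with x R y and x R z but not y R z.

5

Enumerating: (4,1,4), (4,1,5), (4,5,1), (4,5,4), (7,5,7).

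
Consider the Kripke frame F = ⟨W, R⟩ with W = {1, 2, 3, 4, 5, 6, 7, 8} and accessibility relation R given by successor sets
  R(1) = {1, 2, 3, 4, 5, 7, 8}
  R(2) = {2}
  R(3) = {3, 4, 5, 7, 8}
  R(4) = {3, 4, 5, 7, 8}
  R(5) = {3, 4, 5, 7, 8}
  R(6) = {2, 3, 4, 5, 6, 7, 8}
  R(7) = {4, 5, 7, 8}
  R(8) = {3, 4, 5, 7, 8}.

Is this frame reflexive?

Yes

Reflexive: yes — every world is R-related to itself.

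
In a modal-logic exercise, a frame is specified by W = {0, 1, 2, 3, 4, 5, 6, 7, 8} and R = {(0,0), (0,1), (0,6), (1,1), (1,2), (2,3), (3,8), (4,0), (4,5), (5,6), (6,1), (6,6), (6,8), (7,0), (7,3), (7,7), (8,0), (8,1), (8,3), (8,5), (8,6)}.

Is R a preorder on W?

Reflexive: no — 2 is not related to itself.
Transitive: no — 0 R 1 and 1 R 2, but not 0 R 2.
So R is not a preorder.

No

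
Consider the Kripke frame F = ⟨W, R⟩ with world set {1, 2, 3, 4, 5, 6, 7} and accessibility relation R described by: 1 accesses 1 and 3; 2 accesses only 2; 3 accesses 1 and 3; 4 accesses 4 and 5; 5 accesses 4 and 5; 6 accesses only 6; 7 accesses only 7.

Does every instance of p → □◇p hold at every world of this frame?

Yes

The schema B characterises exactly the symmetric frames.
Symmetric: yes — every pair in R has its reverse in R.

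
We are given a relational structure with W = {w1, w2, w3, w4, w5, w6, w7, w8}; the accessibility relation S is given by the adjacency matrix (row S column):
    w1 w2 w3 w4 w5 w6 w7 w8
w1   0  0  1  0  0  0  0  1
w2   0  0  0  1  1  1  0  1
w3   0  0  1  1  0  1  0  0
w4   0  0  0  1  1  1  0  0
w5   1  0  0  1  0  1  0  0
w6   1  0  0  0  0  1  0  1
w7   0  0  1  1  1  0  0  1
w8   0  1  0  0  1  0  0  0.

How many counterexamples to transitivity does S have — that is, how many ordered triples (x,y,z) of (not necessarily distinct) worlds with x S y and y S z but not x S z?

Enumerating: (w1,w3,w4), (w1,w3,w6), (w1,w8,w2), (w1,w8,w5), (w2,w5,w1), (w2,w6,w1), (w2,w8,w2), (w3,w4,w5), (w3,w6,w1), (w3,w6,w8), (w4,w5,w1), (w4,w6,w1), … and 19 more.
Total: 31.

31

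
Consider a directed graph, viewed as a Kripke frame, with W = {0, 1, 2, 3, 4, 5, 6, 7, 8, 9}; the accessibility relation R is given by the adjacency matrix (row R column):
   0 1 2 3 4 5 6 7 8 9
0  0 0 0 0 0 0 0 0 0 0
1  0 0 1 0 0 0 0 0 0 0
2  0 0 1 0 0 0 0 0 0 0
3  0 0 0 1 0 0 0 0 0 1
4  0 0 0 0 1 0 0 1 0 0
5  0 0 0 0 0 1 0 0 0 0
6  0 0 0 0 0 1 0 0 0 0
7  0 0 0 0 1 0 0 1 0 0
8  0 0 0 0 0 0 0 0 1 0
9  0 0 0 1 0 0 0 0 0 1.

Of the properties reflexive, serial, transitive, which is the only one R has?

transitive

Reflexive: no — 0 is not related to itself.
Serial: no — 0 has no R-successor.
Transitive: yes — every two-step R-path is closed by a direct edge.
Only transitive holds.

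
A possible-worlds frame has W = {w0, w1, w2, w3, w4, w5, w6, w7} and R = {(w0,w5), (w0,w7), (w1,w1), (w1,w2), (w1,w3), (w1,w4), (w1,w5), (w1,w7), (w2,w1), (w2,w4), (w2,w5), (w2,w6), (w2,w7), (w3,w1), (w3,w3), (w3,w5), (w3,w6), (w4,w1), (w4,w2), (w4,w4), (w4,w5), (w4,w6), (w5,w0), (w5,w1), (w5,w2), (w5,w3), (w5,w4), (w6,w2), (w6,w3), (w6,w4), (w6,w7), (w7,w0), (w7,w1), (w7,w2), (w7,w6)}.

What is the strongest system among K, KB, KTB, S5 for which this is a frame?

Symmetric (axiom B): yes — every pair in R has its reverse in R.
Reflexive (axiom T): no — w0 is not related to itself.
Euclidean (axiom 5): no — w0 R w5 and w0 R w7, but not w5 R w7.
So F validates K, KB; KTB would additionally require R to be reflexive. The strongest is KB.

KB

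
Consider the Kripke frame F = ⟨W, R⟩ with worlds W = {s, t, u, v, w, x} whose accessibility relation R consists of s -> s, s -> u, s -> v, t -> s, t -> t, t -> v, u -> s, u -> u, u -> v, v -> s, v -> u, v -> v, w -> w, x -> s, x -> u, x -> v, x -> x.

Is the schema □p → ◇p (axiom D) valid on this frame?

By correspondence theory, D is valid on a frame iff R is serial.
Serial: yes — every world has a successor (e.g. s R s).

Yes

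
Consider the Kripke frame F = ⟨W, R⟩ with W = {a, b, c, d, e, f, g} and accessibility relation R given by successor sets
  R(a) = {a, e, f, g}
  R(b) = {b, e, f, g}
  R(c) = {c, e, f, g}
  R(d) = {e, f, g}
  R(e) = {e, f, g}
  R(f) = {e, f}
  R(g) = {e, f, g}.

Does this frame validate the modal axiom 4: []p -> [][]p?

No

The schema 4 characterises exactly the transitive frames.
Transitive: no — f R e and e R g, but not f R g.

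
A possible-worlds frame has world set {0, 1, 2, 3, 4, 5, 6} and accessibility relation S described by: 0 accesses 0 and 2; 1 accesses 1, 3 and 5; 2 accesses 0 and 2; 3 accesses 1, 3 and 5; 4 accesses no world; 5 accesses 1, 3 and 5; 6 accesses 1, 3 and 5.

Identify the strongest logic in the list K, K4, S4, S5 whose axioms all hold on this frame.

K4

Transitive (axiom 4): yes — every two-step S-path is closed by a direct edge.
Reflexive (axiom T): no — 4 is not related to itself.
Euclidean (axiom 5): yes — any two successors of a common world are S-related.
So F validates K, K4; S4 would additionally require S to be reflexive. The strongest is K4.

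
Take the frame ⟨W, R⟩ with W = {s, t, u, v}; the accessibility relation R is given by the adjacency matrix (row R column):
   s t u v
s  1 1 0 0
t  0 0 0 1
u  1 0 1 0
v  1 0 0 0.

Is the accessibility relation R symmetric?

No

Symmetric: no — s R t but not t R s.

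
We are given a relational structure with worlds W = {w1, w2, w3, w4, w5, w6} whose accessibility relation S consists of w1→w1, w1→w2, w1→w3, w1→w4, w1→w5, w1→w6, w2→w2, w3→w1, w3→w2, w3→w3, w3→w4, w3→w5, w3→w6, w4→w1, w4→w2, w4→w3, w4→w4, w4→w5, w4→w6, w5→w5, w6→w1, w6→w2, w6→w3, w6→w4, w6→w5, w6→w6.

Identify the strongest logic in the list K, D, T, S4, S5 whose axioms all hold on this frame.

Serial (axiom D): yes — every world has a successor (e.g. w1 S w1).
Reflexive (axiom T): yes — every world is S-related to itself.
Transitive (axiom 4): yes — every two-step S-path is closed by a direct edge.
Euclidean (axiom 5): no — w1 S w2 and w1 S w3, but not w2 S w3.
So F validates K, D, T, S4; S5 would additionally require S to be Euclidean. The strongest is S4.

S4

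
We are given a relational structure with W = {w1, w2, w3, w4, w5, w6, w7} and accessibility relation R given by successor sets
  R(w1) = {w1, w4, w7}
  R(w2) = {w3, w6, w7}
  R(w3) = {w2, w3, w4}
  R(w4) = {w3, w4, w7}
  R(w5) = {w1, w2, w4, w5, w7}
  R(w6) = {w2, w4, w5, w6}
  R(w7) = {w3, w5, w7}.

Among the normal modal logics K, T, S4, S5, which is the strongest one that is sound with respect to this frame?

K

Reflexive (axiom T): no — w2 is not related to itself.
Transitive (axiom 4): no — w1 R w4 and w4 R w3, but not w1 R w3.
Euclidean (axiom 5): no — w1 R w7 and w1 R w4, but not w7 R w4.
So F validates K; T would additionally require R to be reflexive. The strongest is K.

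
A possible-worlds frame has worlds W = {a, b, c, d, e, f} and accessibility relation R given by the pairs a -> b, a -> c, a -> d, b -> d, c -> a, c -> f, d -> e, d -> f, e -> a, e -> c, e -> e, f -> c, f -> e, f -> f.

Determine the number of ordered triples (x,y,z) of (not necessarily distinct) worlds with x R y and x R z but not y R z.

Enumerating: (a,b,b), (a,b,c), (a,c,b), (a,c,c), (a,c,d), (a,d,b), (a,d,c), (a,d,d), (b,d,d), (c,a,a), (c,a,f), (c,f,a), … and 8 more.
Total: 20.

20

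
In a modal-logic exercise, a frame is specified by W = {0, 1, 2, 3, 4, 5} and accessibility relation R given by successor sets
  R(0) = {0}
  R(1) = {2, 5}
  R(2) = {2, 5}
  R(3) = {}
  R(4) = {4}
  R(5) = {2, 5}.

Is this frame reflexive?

No

Reflexive: no — 1 is not related to itself.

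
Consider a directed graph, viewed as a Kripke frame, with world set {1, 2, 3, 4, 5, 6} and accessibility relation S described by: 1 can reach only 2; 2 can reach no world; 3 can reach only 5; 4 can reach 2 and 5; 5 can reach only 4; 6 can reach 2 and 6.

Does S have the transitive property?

No

Transitive: no — 3 S 5 and 5 S 4, but not 3 S 4.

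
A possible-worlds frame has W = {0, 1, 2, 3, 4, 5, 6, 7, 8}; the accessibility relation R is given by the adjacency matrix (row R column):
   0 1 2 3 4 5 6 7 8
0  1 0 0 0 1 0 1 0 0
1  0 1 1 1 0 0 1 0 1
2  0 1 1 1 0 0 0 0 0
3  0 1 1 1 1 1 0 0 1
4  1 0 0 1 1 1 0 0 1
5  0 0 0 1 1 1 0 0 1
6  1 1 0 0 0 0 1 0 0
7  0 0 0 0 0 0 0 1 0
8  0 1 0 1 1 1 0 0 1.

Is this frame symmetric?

Symmetric: yes — every pair in R has its reverse in R.

Yes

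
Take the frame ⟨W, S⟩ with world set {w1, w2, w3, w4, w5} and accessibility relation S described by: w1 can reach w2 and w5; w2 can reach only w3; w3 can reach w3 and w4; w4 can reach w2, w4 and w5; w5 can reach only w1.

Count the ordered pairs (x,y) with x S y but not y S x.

Enumerating: (w1,w2), (w2,w3), (w3,w4), (w4,w2), (w4,w5).

5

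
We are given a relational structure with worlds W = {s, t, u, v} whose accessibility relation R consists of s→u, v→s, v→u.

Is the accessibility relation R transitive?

Transitive: yes — every two-step R-path is closed by a direct edge.

Yes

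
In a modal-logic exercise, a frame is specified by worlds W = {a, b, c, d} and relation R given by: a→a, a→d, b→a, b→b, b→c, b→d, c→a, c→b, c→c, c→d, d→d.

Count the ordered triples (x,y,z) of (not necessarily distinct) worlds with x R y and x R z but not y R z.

11

Enumerating: (a,d,a), (b,a,b), (b,a,c), (b,d,a), (b,d,b), (b,d,c), (c,a,b), (c,a,c), (c,d,a), (c,d,b), (c,d,c).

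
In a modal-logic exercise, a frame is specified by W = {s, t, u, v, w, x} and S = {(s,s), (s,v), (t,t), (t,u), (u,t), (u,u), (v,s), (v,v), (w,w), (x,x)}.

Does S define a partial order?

No

Reflexive: yes — every world is S-related to itself.
Transitive: yes — every two-step S-path is closed by a direct edge.
Antisymmetric: no — s S v and v S s with s ≠ v.
So S is not a partial order.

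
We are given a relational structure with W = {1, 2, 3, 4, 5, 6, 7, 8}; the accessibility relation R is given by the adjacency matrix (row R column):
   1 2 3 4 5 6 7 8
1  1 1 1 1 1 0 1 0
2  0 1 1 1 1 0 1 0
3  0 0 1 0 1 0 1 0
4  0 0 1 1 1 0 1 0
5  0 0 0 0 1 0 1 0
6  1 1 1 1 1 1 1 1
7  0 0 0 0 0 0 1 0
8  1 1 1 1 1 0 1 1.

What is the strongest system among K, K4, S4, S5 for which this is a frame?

S4

Transitive (axiom 4): yes — every two-step R-path is closed by a direct edge.
Reflexive (axiom T): yes — every world is R-related to itself.
Euclidean (axiom 5): no — 1 R 3 and 1 R 2, but not 3 R 2.
So F validates K, K4, S4; S5 would additionally require R to be Euclidean. The strongest is S4.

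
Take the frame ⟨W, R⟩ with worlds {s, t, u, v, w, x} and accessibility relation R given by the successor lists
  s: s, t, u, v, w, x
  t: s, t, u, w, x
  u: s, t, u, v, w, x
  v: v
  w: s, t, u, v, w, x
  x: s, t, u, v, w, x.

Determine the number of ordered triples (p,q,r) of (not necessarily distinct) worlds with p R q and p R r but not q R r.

24

Enumerating: (s,t,v), (s,v,s), (s,v,t), (s,v,u), (s,v,w), (s,v,x), (u,t,v), (u,v,s), (u,v,t), (u,v,u), (u,v,w), (u,v,x), … and 12 more.
Total: 24.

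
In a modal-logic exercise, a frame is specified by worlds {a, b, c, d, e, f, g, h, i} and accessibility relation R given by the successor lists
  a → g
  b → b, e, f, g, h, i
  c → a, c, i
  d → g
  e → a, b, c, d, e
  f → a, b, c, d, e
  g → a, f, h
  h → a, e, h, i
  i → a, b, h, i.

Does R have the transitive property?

No

Transitive: no — a R g and g R f, but not a R f.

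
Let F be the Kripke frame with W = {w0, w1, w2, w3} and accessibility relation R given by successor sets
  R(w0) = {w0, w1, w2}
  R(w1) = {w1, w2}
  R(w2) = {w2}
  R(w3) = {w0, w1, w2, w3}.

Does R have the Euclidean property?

No

Euclidean: no — w0 R w2 and w0 R w1, but not w2 R w1.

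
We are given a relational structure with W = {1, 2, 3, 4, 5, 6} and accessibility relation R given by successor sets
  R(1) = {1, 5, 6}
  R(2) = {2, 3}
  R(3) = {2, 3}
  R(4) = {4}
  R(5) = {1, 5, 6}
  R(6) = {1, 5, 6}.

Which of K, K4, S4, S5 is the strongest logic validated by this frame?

S5

Transitive (axiom 4): yes — every two-step R-path is closed by a direct edge.
Reflexive (axiom T): yes — every world is R-related to itself.
Euclidean (axiom 5): yes — any two successors of a common world are R-related.
So F validates K, K4, S4, S5. The strongest is S5.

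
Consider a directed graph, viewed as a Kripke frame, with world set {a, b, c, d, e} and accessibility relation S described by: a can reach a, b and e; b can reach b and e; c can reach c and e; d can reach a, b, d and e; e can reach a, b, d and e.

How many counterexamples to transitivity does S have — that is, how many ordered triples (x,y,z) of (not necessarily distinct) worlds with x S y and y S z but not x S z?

6

Enumerating: (a,e,d), (b,e,a), (b,e,d), (c,e,a), (c,e,b), (c,e,d).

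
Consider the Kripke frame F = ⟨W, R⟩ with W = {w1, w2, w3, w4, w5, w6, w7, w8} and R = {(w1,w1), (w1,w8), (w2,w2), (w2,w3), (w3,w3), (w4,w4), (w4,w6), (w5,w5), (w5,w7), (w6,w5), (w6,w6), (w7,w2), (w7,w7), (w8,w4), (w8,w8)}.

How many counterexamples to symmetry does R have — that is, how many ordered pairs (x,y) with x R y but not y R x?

Enumerating: (w1,w8), (w2,w3), (w4,w6), (w5,w7), (w6,w5), (w7,w2), (w8,w4).

7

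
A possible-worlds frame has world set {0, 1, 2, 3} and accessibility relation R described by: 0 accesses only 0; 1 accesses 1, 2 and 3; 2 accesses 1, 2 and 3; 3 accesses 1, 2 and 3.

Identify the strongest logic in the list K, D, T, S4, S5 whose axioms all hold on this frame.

S5

Serial (axiom D): yes — every world has a successor (e.g. 0 R 0).
Reflexive (axiom T): yes — every world is R-related to itself.
Transitive (axiom 4): yes — every two-step R-path is closed by a direct edge.
Euclidean (axiom 5): yes — any two successors of a common world are R-related.
So F validates K, D, T, S4, S5. The strongest is S5.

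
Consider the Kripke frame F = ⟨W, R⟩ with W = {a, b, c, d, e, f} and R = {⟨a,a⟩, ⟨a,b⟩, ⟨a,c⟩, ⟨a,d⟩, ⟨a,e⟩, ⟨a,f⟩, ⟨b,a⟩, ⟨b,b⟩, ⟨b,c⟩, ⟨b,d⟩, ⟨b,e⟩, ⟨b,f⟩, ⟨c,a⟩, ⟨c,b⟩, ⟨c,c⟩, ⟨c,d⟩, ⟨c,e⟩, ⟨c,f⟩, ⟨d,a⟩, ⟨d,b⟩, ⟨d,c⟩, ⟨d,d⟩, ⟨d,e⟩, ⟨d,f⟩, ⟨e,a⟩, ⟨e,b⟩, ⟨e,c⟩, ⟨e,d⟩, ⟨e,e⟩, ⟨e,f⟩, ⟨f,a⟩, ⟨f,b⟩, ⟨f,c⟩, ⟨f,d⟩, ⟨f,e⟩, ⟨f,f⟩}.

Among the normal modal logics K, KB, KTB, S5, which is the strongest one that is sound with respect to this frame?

S5

Symmetric (axiom B): yes — every pair in R has its reverse in R.
Reflexive (axiom T): yes — every world is R-related to itself.
Euclidean (axiom 5): yes — any two successors of a common world are R-related.
So F validates K, KB, KTB, S5. The strongest is S5.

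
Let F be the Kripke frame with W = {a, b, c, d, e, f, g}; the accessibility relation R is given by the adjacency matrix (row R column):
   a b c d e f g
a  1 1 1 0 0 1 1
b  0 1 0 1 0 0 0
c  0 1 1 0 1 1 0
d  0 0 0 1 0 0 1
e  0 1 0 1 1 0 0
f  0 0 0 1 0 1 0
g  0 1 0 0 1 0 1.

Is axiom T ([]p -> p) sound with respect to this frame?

Yes

By correspondence theory, T is valid on a frame iff R is reflexive.
Reflexive: yes — every world is R-related to itself.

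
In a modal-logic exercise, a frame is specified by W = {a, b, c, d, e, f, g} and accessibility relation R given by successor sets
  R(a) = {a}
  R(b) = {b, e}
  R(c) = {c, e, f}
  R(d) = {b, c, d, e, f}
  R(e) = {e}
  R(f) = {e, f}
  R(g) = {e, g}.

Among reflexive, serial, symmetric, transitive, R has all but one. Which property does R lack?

symmetric

Reflexive: yes — every world is R-related to itself.
Serial: yes — every world has a successor (e.g. a R a).
Symmetric: no — b R e but not e R b.
Transitive: yes — every two-step R-path is closed by a direct edge.
Only symmetric fails.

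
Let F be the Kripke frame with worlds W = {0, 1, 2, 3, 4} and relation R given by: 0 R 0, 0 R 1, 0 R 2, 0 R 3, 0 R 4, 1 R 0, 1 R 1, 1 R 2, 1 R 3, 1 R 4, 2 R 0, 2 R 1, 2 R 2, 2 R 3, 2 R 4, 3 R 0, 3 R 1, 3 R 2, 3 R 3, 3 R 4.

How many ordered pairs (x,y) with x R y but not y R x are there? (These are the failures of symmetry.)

Enumerating: (0,4), (1,4), (2,4), (3,4).

4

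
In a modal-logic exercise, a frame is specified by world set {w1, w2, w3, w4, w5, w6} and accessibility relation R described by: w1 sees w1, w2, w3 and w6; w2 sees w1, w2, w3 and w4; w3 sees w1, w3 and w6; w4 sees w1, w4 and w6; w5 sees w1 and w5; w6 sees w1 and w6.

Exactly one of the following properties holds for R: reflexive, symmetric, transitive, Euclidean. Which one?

Reflexive: yes — every world is R-related to itself.
Symmetric: no — w2 R w3 but not w3 R w2.
Transitive: no — w1 R w2 and w2 R w4, but not w1 R w4.
Euclidean: no — w1 R w2 and w1 R w6, but not w2 R w6.
Only reflexive holds.

reflexive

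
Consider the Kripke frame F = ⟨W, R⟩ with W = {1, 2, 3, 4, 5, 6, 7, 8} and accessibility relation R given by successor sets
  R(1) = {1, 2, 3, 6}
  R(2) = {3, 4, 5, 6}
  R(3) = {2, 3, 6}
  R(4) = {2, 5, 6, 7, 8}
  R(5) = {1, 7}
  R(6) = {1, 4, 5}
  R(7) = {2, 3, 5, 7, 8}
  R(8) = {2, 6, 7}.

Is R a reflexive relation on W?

Reflexive: no — 2 is not related to itself.

No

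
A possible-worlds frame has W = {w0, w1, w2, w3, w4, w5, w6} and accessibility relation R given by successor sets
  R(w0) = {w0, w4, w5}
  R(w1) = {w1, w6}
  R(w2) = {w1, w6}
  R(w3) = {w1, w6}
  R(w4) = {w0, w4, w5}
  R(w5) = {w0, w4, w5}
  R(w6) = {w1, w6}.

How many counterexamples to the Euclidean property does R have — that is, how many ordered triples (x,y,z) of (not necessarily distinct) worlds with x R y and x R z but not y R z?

0

R is Euclidean; there are no such tuples.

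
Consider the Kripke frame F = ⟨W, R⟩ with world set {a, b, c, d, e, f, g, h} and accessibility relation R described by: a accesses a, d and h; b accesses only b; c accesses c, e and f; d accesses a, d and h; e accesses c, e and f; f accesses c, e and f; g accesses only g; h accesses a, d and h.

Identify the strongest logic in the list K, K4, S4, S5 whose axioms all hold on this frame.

S5

Transitive (axiom 4): yes — every two-step R-path is closed by a direct edge.
Reflexive (axiom T): yes — every world is R-related to itself.
Euclidean (axiom 5): yes — any two successors of a common world are R-related.
So F validates K, K4, S4, S5. The strongest is S5.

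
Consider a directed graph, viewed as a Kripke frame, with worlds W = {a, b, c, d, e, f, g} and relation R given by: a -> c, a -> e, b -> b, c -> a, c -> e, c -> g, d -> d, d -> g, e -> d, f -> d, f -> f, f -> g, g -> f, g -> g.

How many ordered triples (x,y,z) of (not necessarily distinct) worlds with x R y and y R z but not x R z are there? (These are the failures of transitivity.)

9

Enumerating: (a,c,a), (a,c,g), (a,e,d), (c,a,c), (c,e,d), (c,g,f), (d,g,f), (e,d,g), (g,f,d).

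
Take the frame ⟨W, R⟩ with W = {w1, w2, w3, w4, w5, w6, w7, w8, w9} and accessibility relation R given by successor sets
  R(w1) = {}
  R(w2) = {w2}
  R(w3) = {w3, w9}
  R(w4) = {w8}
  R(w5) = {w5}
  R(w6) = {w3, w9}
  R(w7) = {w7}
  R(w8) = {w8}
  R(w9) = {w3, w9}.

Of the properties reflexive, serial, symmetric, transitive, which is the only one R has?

transitive

Reflexive: no — w1 is not related to itself.
Serial: no — w1 has no R-successor.
Symmetric: no — w4 R w8 but not w8 R w4.
Transitive: yes — every two-step R-path is closed by a direct edge.
Only transitive holds.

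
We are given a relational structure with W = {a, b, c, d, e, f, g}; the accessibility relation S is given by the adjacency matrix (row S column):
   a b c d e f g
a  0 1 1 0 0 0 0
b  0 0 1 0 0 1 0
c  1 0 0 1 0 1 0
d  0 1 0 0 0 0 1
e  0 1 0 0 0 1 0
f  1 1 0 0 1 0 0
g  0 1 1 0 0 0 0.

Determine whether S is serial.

Yes

Serial: yes — every world has a successor (e.g. a S b).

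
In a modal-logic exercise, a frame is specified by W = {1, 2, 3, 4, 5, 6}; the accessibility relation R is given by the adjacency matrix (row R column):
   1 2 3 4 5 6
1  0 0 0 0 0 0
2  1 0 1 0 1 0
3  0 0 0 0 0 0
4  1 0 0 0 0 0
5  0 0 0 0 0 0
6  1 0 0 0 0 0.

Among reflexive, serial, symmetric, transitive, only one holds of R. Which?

transitive

Reflexive: no — 1 is not related to itself.
Serial: no — 1 has no R-successor.
Symmetric: no — 2 R 1 but not 1 R 2.
Transitive: yes — every two-step R-path is closed by a direct edge.
Only transitive holds.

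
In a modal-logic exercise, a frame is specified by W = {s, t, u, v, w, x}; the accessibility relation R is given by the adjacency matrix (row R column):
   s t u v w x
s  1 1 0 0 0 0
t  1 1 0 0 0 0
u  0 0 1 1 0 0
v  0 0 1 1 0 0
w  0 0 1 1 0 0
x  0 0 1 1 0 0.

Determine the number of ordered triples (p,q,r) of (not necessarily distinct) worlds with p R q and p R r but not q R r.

R is Euclidean; there are no such tuples.

0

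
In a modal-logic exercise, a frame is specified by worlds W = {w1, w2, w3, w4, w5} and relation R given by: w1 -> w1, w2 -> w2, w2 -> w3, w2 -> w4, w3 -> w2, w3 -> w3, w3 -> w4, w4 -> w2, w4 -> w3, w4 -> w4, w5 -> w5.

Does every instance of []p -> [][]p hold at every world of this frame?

Axiom 4 corresponds to the accessibility relation being transitive.
Transitive: yes — every two-step R-path is closed by a direct edge.

Yes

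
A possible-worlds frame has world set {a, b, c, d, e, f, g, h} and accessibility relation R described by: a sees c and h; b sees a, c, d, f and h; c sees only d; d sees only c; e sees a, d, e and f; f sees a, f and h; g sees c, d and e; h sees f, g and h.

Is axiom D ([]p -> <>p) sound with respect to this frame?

The schema D characterises exactly the serial frames.
Serial: yes — every world has a successor (e.g. a R c).

Yes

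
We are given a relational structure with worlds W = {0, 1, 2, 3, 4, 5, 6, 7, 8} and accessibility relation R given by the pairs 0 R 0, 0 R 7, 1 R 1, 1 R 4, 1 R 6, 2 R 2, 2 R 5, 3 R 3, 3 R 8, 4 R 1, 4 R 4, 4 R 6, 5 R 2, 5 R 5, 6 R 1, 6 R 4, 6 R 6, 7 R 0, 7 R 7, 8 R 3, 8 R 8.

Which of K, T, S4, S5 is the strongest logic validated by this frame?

S5

Reflexive (axiom T): yes — every world is R-related to itself.
Transitive (axiom 4): yes — every two-step R-path is closed by a direct edge.
Euclidean (axiom 5): yes — any two successors of a common world are R-related.
So F validates K, T, S4, S5. The strongest is S5.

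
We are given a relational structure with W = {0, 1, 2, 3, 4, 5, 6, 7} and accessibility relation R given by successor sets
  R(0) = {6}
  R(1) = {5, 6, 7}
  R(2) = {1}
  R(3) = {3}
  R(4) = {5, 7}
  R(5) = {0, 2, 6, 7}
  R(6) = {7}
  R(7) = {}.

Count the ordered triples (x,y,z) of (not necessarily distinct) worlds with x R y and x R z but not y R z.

26

Enumerating: (0,6,6), (1,5,5), (1,6,5), (1,6,6), (1,7,5), (1,7,6), (1,7,7), (2,1,1), (4,5,5), (4,7,5), (4,7,7), (5,0,0), … and 14 more.
Total: 26.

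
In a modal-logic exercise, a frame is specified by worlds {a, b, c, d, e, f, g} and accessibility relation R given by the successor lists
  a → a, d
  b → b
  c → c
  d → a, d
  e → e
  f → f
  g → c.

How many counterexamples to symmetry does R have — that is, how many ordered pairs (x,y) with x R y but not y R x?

1

Enumerating: (g,c).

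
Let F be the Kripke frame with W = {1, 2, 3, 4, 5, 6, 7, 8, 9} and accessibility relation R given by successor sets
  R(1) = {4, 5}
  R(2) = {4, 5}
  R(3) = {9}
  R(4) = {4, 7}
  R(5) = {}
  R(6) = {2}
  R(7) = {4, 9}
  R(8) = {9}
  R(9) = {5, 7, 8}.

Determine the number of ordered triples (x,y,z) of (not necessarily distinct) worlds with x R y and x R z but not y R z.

22

Enumerating: (1,4,5), (1,5,4), (1,5,5), (2,4,5), (2,5,4), (2,5,5), (3,9,9), (4,7,7), (6,2,2), (7,4,9), (7,9,4), (7,9,9), … and 10 more.
Total: 22.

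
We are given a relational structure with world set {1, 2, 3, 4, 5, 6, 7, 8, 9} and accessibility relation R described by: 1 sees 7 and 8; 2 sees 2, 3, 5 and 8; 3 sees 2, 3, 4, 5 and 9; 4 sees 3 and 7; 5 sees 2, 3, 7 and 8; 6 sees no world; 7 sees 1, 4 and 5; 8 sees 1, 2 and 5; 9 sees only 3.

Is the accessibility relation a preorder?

No

Reflexive: no — 1 is not related to itself.
Transitive: no — 1 R 7 and 7 R 4, but not 1 R 4.
So R is not a preorder.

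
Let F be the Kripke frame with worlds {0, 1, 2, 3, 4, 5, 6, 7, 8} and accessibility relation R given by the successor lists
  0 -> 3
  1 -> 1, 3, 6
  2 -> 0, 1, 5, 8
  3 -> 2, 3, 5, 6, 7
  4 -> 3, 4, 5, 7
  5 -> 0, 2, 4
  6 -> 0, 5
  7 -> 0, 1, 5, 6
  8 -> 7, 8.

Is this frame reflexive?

Reflexive: no — 0 is not related to itself.

No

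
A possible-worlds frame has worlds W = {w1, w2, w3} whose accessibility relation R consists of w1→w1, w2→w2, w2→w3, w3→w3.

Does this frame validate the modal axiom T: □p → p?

Yes

Axiom T corresponds to the accessibility relation being reflexive.
Reflexive: yes — every world is R-related to itself.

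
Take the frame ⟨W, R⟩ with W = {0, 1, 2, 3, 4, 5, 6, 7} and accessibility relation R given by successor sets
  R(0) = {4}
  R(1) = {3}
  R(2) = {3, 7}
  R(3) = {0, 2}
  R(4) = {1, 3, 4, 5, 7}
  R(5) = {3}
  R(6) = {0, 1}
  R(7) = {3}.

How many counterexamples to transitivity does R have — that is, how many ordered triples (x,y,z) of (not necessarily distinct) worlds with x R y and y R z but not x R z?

19

Enumerating: (0,4,1), (0,4,3), (0,4,5), (0,4,7), (1,3,0), (1,3,2), (2,3,0), (2,3,2), (3,0,4), (3,2,3), (3,2,7), (4,3,0), … and 7 more.
Total: 19.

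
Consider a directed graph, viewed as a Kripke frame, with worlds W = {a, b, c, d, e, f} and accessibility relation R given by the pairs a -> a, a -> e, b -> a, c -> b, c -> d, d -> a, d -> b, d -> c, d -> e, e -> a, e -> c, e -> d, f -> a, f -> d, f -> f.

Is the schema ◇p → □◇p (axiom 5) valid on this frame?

The schema 5 characterises exactly the Euclidean frames.
Euclidean: no — c R b and c R d, but not b R d.

No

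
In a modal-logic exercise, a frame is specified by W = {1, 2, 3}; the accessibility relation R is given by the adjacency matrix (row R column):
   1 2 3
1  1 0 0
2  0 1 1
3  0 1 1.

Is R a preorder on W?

Yes

Reflexive: yes — every world is R-related to itself.
Transitive: yes — every two-step R-path is closed by a direct edge.
So R is a preorder.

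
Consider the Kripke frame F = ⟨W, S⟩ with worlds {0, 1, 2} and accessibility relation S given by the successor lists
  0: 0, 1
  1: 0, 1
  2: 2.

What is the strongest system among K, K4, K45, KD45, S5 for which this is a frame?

S5

Transitive (axiom 4): yes — every two-step S-path is closed by a direct edge.
Euclidean (axiom 5): yes — any two successors of a common world are S-related.
Serial (axiom D): yes — every world has a successor (e.g. 0 S 0).
Reflexive (axiom T): yes — every world is S-related to itself.
So F validates K, K4, K45, KD45, S5. The strongest is S5.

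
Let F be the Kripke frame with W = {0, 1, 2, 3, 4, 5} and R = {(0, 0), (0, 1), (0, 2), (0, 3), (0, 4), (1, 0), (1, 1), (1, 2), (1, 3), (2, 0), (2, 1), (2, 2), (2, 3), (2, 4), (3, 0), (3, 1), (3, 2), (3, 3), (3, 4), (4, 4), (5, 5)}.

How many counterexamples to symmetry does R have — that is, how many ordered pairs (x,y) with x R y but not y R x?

Enumerating: (0,4), (2,4), (3,4).

3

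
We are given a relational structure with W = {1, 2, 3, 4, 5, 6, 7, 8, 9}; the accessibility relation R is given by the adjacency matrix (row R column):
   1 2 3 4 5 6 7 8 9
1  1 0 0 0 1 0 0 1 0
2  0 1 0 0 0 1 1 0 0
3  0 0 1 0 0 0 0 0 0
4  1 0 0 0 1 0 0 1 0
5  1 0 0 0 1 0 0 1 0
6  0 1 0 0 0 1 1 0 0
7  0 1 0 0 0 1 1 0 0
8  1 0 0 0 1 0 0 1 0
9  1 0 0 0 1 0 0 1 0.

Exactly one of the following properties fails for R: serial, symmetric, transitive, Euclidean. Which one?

symmetric

Serial: yes — every world has a successor (e.g. 1 R 1).
Symmetric: no — 4 R 1 but not 1 R 4.
Transitive: yes — every two-step R-path is closed by a direct edge.
Euclidean: yes — any two successors of a common world are R-related.
Only symmetric fails.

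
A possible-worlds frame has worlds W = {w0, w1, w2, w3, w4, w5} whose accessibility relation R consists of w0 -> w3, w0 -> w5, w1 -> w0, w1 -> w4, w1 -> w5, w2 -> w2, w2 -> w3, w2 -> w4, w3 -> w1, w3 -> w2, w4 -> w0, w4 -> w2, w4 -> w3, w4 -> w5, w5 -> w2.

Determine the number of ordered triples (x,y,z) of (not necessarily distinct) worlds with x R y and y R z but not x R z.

Enumerating: (w0,w3,w1), (w0,w3,w2), (w0,w5,w2), (w1,w0,w3), (w1,w4,w2), (w1,w4,w3), (w1,w5,w2), (w2,w3,w1), (w2,w4,w0), (w2,w4,w5), (w3,w1,w0), (w3,w1,w4), … and 7 more.
Total: 19.

19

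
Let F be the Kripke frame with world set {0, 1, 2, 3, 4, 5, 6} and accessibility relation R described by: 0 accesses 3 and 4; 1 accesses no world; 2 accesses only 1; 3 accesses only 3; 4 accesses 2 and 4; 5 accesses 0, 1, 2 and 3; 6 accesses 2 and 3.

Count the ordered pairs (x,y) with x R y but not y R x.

Enumerating: (0,3), (0,4), (2,1), (4,2), (5,0), (5,1), (5,2), (5,3), (6,2), (6,3).

10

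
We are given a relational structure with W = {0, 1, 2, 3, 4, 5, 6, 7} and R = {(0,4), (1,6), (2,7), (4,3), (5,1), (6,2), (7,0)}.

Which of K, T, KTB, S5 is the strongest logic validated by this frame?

K

Reflexive (axiom T): no — 0 is not related to itself.
Symmetric (axiom B): no — 0 R 4 but not 4 R 0.
Euclidean (axiom 5): no — 0 R 4 and 0 R 4, but not 4 R 4.
So F validates K; T would additionally require R to be reflexive. The strongest is K.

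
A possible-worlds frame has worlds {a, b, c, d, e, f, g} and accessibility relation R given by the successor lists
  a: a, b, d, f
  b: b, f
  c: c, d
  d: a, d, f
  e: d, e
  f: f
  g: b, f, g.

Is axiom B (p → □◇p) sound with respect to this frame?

The schema B characterises exactly the symmetric frames.
Symmetric: no — a R b but not b R a.

No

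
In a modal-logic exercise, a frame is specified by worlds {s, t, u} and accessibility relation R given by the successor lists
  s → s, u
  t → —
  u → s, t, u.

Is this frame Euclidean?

No

Euclidean: no — u R s and u R t, but not s R t.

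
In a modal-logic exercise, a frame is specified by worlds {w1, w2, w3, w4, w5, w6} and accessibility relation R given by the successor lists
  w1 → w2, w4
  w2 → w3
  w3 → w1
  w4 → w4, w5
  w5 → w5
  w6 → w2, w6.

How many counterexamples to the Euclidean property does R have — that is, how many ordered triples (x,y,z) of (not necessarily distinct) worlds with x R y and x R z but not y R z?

Enumerating: (w1,w2,w2), (w1,w2,w4), (w1,w4,w2), (w2,w3,w3), (w3,w1,w1), (w4,w5,w4), (w6,w2,w2), (w6,w2,w6).

8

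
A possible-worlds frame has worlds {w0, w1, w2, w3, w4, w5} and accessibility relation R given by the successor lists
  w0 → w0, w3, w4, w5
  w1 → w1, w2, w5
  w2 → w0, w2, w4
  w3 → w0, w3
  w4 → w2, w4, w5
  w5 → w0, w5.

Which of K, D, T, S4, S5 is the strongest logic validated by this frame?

Serial (axiom D): yes — every world has a successor (e.g. w0 R w0).
Reflexive (axiom T): yes — every world is R-related to itself.
Transitive (axiom 4): no — w0 R w4 and w4 R w2, but not w0 R w2.
Euclidean (axiom 5): no — w0 R w3 and w0 R w4, but not w3 R w4.
So F validates K, D, T; S4 would additionally require R to be transitive. The strongest is T.

T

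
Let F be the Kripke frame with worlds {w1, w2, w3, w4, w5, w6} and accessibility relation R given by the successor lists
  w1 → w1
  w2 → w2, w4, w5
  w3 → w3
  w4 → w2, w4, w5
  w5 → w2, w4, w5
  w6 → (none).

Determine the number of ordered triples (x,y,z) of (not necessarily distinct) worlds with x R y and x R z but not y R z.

0

R is Euclidean; there are no such tuples.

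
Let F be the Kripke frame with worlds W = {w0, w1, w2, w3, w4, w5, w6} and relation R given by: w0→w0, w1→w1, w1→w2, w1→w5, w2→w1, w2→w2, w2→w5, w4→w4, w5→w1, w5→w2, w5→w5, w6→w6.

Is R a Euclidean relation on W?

Yes

Euclidean: yes — any two successors of a common world are R-related.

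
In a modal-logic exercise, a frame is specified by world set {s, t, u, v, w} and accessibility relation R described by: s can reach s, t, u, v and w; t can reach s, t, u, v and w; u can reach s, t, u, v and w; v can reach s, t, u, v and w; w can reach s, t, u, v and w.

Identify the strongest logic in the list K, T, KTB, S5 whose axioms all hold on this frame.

Reflexive (axiom T): yes — every world is R-related to itself.
Symmetric (axiom B): yes — every pair in R has its reverse in R.
Euclidean (axiom 5): yes — any two successors of a common world are R-related.
So F validates K, T, KTB, S5. The strongest is S5.

S5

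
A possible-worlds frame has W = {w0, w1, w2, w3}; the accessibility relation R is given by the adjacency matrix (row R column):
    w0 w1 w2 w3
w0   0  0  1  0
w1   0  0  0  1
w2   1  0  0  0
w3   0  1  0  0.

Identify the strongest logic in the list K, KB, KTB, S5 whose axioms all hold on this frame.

Symmetric (axiom B): yes — every pair in R has its reverse in R.
Reflexive (axiom T): no — w0 is not related to itself.
Euclidean (axiom 5): no — w0 R w2 and w0 R w2, but not w2 R w2.
So F validates K, KB; KTB would additionally require R to be reflexive. The strongest is KB.

KB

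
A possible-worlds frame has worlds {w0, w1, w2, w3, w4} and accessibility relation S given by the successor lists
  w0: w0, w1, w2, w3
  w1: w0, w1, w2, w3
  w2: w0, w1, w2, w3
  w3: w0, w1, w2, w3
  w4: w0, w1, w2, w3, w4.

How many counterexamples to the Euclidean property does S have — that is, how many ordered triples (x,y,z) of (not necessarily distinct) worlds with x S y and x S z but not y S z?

Enumerating: (w4,w0,w4), (w4,w1,w4), (w4,w2,w4), (w4,w3,w4).

4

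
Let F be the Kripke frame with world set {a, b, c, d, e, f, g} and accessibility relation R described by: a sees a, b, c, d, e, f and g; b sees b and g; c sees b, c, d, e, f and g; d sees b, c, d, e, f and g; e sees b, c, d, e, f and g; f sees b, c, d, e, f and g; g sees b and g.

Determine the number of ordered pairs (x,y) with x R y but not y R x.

Enumerating: (a,b), (a,c), (a,d), (a,e), (a,f), (a,g), (c,b), (c,g), (d,b), (d,g), (e,b), (e,g), (f,b), (f,g).

14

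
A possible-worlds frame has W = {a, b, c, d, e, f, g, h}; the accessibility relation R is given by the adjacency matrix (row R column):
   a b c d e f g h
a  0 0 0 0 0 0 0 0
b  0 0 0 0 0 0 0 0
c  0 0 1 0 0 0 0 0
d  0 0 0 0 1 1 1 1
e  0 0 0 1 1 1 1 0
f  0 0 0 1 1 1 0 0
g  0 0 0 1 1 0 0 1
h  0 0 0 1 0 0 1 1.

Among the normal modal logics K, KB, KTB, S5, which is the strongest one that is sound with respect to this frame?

KB

Symmetric (axiom B): yes — every pair in R has its reverse in R.
Reflexive (axiom T): no — a is not related to itself.
Euclidean (axiom 5): no — d R e and d R h, but not e R h.
So F validates K, KB; KTB would additionally require R to be reflexive. The strongest is KB.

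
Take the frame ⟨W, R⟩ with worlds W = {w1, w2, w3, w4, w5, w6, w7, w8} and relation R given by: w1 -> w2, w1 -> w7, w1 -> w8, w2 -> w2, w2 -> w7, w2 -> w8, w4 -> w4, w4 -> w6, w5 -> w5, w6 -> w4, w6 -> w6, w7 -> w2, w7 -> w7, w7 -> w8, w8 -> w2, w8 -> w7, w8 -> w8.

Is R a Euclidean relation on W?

Yes

Euclidean: yes — any two successors of a common world are R-related.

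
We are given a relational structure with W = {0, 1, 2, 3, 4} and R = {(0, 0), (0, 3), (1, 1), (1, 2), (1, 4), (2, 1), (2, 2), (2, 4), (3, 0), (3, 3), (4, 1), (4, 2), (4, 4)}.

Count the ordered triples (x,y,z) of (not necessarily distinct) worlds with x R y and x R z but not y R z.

R is Euclidean; there are no such tuples.

0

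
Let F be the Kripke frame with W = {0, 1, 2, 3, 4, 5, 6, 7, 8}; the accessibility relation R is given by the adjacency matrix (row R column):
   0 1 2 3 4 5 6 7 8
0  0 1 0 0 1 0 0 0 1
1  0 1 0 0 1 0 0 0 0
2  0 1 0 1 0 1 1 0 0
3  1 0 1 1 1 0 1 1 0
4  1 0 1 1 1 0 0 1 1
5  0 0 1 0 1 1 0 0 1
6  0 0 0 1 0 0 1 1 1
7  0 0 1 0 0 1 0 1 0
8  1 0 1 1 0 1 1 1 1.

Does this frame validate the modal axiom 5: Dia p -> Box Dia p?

Axiom 5 corresponds to the accessibility relation being Euclidean.
Euclidean: no — 0 R 1 and 0 R 8, but not 1 R 8.

No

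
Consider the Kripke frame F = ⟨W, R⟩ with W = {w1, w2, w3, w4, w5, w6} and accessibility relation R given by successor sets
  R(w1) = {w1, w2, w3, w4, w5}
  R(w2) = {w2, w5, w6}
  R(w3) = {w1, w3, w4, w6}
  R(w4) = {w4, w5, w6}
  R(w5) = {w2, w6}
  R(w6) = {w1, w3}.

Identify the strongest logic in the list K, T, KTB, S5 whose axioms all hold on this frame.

K

Reflexive (axiom T): no — w5 is not related to itself.
Symmetric (axiom B): no — w1 R w2 but not w2 R w1.
Euclidean (axiom 5): no — w1 R w2 and w1 R w3, but not w2 R w3.
So F validates K; T would additionally require R to be reflexive. The strongest is K.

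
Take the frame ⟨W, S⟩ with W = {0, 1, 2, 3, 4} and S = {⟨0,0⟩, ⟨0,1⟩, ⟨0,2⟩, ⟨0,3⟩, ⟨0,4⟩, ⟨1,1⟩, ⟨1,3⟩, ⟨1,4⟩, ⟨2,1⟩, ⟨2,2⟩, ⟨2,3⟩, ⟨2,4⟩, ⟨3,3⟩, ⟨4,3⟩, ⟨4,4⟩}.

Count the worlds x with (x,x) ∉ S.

0

S is reflexive; there are no such worlds.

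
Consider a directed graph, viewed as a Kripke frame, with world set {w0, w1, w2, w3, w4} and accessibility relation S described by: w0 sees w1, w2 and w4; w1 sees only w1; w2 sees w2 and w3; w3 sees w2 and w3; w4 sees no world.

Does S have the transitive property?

Transitive: no — w0 S w2 and w2 S w3, but not w0 S w3.

No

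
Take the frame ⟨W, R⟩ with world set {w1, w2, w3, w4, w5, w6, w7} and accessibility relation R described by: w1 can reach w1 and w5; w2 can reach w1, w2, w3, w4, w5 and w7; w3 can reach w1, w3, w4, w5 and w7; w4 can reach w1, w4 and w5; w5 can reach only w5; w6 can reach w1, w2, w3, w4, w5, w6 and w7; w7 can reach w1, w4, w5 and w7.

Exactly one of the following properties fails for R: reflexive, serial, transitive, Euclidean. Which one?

Reflexive: yes — every world is R-related to itself.
Serial: yes — every world has a successor (e.g. w1 R w1).
Transitive: yes — every two-step R-path is closed by a direct edge.
Euclidean: no — w2 R w1 and w2 R w3, but not w1 R w3.
Only Euclidean fails.

Euclidean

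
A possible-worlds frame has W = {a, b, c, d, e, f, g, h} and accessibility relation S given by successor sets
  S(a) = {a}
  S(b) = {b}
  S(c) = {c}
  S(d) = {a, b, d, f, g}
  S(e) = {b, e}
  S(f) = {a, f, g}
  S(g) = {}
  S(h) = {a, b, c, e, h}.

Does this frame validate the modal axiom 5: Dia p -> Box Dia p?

No

The schema 5 characterises exactly the Euclidean frames.
Euclidean: no — d S a and d S b, but not a S b.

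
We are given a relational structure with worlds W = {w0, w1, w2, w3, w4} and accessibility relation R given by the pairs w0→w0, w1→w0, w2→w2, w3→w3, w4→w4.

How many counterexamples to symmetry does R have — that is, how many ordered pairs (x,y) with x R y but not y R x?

Enumerating: (w1,w0).

1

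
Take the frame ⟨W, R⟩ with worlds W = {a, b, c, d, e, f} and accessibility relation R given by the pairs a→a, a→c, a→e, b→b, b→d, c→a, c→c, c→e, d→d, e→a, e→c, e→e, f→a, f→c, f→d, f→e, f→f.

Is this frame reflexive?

Yes

Reflexive: yes — every world is R-related to itself.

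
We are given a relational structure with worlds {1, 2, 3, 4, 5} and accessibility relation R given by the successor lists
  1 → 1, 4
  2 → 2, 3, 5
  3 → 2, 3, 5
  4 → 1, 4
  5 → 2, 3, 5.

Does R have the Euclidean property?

Euclidean: yes — any two successors of a common world are R-related.

Yes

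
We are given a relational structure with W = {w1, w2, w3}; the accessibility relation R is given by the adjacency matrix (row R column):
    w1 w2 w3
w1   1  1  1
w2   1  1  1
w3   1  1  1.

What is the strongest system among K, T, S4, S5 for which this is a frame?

Reflexive (axiom T): yes — every world is R-related to itself.
Transitive (axiom 4): yes — every two-step R-path is closed by a direct edge.
Euclidean (axiom 5): yes — any two successors of a common world are R-related.
So F validates K, T, S4, S5. The strongest is S5.

S5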